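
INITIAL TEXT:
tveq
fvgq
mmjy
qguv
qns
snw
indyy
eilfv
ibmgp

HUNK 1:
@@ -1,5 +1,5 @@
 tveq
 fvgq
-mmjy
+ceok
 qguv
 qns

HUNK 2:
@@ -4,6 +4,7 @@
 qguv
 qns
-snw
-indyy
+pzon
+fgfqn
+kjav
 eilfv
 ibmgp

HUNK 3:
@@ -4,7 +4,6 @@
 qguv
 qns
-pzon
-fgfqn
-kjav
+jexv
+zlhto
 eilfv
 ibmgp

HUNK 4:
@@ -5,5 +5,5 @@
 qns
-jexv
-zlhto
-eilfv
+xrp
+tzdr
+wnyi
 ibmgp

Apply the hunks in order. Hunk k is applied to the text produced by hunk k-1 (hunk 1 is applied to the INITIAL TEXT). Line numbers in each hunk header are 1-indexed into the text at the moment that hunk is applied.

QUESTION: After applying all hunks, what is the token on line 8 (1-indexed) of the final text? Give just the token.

Hunk 1: at line 1 remove [mmjy] add [ceok] -> 9 lines: tveq fvgq ceok qguv qns snw indyy eilfv ibmgp
Hunk 2: at line 4 remove [snw,indyy] add [pzon,fgfqn,kjav] -> 10 lines: tveq fvgq ceok qguv qns pzon fgfqn kjav eilfv ibmgp
Hunk 3: at line 4 remove [pzon,fgfqn,kjav] add [jexv,zlhto] -> 9 lines: tveq fvgq ceok qguv qns jexv zlhto eilfv ibmgp
Hunk 4: at line 5 remove [jexv,zlhto,eilfv] add [xrp,tzdr,wnyi] -> 9 lines: tveq fvgq ceok qguv qns xrp tzdr wnyi ibmgp
Final line 8: wnyi

Answer: wnyi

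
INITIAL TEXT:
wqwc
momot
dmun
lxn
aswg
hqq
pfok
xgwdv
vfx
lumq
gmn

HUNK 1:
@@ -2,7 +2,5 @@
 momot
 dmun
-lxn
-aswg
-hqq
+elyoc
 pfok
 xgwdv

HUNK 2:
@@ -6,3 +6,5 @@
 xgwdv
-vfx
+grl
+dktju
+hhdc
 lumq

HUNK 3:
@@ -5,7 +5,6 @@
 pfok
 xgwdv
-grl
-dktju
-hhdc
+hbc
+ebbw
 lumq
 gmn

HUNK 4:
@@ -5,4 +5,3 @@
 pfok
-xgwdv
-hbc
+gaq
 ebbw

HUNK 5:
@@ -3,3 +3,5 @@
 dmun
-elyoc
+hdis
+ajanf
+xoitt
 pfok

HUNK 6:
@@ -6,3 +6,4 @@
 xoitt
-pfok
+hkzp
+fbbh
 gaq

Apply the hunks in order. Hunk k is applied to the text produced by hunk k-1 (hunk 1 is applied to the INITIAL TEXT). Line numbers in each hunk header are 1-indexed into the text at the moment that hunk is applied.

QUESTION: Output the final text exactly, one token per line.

Hunk 1: at line 2 remove [lxn,aswg,hqq] add [elyoc] -> 9 lines: wqwc momot dmun elyoc pfok xgwdv vfx lumq gmn
Hunk 2: at line 6 remove [vfx] add [grl,dktju,hhdc] -> 11 lines: wqwc momot dmun elyoc pfok xgwdv grl dktju hhdc lumq gmn
Hunk 3: at line 5 remove [grl,dktju,hhdc] add [hbc,ebbw] -> 10 lines: wqwc momot dmun elyoc pfok xgwdv hbc ebbw lumq gmn
Hunk 4: at line 5 remove [xgwdv,hbc] add [gaq] -> 9 lines: wqwc momot dmun elyoc pfok gaq ebbw lumq gmn
Hunk 5: at line 3 remove [elyoc] add [hdis,ajanf,xoitt] -> 11 lines: wqwc momot dmun hdis ajanf xoitt pfok gaq ebbw lumq gmn
Hunk 6: at line 6 remove [pfok] add [hkzp,fbbh] -> 12 lines: wqwc momot dmun hdis ajanf xoitt hkzp fbbh gaq ebbw lumq gmn

Answer: wqwc
momot
dmun
hdis
ajanf
xoitt
hkzp
fbbh
gaq
ebbw
lumq
gmn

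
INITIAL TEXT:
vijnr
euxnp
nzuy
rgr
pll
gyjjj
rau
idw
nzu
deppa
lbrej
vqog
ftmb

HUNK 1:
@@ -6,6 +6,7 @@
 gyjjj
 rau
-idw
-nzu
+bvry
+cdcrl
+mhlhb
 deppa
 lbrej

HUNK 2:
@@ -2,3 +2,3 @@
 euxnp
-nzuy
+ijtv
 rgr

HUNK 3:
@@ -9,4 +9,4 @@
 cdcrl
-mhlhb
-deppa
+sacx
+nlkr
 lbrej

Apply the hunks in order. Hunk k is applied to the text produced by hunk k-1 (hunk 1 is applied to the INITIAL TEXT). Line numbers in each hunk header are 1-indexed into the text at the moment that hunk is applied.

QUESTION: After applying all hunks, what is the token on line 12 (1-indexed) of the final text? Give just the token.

Hunk 1: at line 6 remove [idw,nzu] add [bvry,cdcrl,mhlhb] -> 14 lines: vijnr euxnp nzuy rgr pll gyjjj rau bvry cdcrl mhlhb deppa lbrej vqog ftmb
Hunk 2: at line 2 remove [nzuy] add [ijtv] -> 14 lines: vijnr euxnp ijtv rgr pll gyjjj rau bvry cdcrl mhlhb deppa lbrej vqog ftmb
Hunk 3: at line 9 remove [mhlhb,deppa] add [sacx,nlkr] -> 14 lines: vijnr euxnp ijtv rgr pll gyjjj rau bvry cdcrl sacx nlkr lbrej vqog ftmb
Final line 12: lbrej

Answer: lbrej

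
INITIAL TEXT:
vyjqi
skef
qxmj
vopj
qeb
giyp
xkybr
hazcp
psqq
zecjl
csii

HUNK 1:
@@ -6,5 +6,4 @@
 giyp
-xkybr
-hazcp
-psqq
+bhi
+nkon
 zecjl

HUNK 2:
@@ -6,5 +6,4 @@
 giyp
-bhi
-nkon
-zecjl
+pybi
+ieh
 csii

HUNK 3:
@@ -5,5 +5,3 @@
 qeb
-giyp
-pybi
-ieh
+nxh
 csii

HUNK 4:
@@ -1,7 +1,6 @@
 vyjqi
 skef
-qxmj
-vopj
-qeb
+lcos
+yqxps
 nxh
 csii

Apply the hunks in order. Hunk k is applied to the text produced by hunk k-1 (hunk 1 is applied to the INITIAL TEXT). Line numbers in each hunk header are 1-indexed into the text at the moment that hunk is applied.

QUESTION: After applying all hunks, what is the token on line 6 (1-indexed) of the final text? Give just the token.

Hunk 1: at line 6 remove [xkybr,hazcp,psqq] add [bhi,nkon] -> 10 lines: vyjqi skef qxmj vopj qeb giyp bhi nkon zecjl csii
Hunk 2: at line 6 remove [bhi,nkon,zecjl] add [pybi,ieh] -> 9 lines: vyjqi skef qxmj vopj qeb giyp pybi ieh csii
Hunk 3: at line 5 remove [giyp,pybi,ieh] add [nxh] -> 7 lines: vyjqi skef qxmj vopj qeb nxh csii
Hunk 4: at line 1 remove [qxmj,vopj,qeb] add [lcos,yqxps] -> 6 lines: vyjqi skef lcos yqxps nxh csii
Final line 6: csii

Answer: csii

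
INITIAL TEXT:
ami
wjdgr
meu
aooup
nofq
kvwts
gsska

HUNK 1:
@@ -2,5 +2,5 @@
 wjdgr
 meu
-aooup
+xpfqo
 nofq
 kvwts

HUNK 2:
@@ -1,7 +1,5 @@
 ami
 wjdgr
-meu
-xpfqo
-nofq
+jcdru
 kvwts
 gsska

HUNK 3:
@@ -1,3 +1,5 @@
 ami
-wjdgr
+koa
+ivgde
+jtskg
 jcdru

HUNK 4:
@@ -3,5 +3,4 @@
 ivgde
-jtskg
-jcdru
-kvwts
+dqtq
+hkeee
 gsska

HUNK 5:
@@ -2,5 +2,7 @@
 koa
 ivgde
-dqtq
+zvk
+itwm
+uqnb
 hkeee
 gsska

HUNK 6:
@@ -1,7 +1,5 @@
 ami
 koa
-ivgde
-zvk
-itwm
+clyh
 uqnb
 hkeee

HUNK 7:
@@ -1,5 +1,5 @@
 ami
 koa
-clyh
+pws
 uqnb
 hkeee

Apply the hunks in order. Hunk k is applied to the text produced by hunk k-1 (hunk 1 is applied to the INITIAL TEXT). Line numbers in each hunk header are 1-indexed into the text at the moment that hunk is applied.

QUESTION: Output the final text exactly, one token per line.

Hunk 1: at line 2 remove [aooup] add [xpfqo] -> 7 lines: ami wjdgr meu xpfqo nofq kvwts gsska
Hunk 2: at line 1 remove [meu,xpfqo,nofq] add [jcdru] -> 5 lines: ami wjdgr jcdru kvwts gsska
Hunk 3: at line 1 remove [wjdgr] add [koa,ivgde,jtskg] -> 7 lines: ami koa ivgde jtskg jcdru kvwts gsska
Hunk 4: at line 3 remove [jtskg,jcdru,kvwts] add [dqtq,hkeee] -> 6 lines: ami koa ivgde dqtq hkeee gsska
Hunk 5: at line 2 remove [dqtq] add [zvk,itwm,uqnb] -> 8 lines: ami koa ivgde zvk itwm uqnb hkeee gsska
Hunk 6: at line 1 remove [ivgde,zvk,itwm] add [clyh] -> 6 lines: ami koa clyh uqnb hkeee gsska
Hunk 7: at line 1 remove [clyh] add [pws] -> 6 lines: ami koa pws uqnb hkeee gsska

Answer: ami
koa
pws
uqnb
hkeee
gsska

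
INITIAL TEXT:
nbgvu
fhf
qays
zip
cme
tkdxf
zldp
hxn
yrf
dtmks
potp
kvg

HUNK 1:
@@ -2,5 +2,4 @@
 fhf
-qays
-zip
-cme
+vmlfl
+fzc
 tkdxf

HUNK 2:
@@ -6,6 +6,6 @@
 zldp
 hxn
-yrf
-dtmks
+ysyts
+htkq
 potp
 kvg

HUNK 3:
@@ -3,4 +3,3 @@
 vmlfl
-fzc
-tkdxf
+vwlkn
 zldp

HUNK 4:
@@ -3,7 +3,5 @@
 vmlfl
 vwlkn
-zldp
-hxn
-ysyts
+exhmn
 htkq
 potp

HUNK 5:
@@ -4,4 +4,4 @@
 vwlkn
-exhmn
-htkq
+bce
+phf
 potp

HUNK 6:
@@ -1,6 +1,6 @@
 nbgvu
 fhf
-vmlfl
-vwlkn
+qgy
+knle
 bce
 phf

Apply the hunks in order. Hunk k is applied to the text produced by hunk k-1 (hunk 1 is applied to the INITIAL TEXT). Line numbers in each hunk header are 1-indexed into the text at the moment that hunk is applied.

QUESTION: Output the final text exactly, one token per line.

Answer: nbgvu
fhf
qgy
knle
bce
phf
potp
kvg

Derivation:
Hunk 1: at line 2 remove [qays,zip,cme] add [vmlfl,fzc] -> 11 lines: nbgvu fhf vmlfl fzc tkdxf zldp hxn yrf dtmks potp kvg
Hunk 2: at line 6 remove [yrf,dtmks] add [ysyts,htkq] -> 11 lines: nbgvu fhf vmlfl fzc tkdxf zldp hxn ysyts htkq potp kvg
Hunk 3: at line 3 remove [fzc,tkdxf] add [vwlkn] -> 10 lines: nbgvu fhf vmlfl vwlkn zldp hxn ysyts htkq potp kvg
Hunk 4: at line 3 remove [zldp,hxn,ysyts] add [exhmn] -> 8 lines: nbgvu fhf vmlfl vwlkn exhmn htkq potp kvg
Hunk 5: at line 4 remove [exhmn,htkq] add [bce,phf] -> 8 lines: nbgvu fhf vmlfl vwlkn bce phf potp kvg
Hunk 6: at line 1 remove [vmlfl,vwlkn] add [qgy,knle] -> 8 lines: nbgvu fhf qgy knle bce phf potp kvg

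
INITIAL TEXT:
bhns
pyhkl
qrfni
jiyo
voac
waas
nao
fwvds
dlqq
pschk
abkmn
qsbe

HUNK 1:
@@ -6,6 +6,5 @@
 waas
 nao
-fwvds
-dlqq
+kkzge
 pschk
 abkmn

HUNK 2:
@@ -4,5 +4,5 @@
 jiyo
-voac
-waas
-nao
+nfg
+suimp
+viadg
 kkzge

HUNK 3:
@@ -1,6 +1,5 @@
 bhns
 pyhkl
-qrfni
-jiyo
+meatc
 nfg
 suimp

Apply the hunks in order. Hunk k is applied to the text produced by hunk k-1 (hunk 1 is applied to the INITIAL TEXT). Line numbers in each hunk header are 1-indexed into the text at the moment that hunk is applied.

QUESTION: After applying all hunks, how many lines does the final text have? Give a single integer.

Hunk 1: at line 6 remove [fwvds,dlqq] add [kkzge] -> 11 lines: bhns pyhkl qrfni jiyo voac waas nao kkzge pschk abkmn qsbe
Hunk 2: at line 4 remove [voac,waas,nao] add [nfg,suimp,viadg] -> 11 lines: bhns pyhkl qrfni jiyo nfg suimp viadg kkzge pschk abkmn qsbe
Hunk 3: at line 1 remove [qrfni,jiyo] add [meatc] -> 10 lines: bhns pyhkl meatc nfg suimp viadg kkzge pschk abkmn qsbe
Final line count: 10

Answer: 10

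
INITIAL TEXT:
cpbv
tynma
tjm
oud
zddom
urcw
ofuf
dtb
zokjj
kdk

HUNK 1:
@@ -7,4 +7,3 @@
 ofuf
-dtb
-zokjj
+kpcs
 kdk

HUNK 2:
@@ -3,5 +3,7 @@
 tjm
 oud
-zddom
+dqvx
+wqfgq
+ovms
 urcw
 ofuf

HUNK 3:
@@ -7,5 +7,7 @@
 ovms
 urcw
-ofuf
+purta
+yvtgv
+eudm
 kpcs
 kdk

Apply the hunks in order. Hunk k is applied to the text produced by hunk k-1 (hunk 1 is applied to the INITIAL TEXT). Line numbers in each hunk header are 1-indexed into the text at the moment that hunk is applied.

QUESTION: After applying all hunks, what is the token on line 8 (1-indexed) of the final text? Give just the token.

Answer: urcw

Derivation:
Hunk 1: at line 7 remove [dtb,zokjj] add [kpcs] -> 9 lines: cpbv tynma tjm oud zddom urcw ofuf kpcs kdk
Hunk 2: at line 3 remove [zddom] add [dqvx,wqfgq,ovms] -> 11 lines: cpbv tynma tjm oud dqvx wqfgq ovms urcw ofuf kpcs kdk
Hunk 3: at line 7 remove [ofuf] add [purta,yvtgv,eudm] -> 13 lines: cpbv tynma tjm oud dqvx wqfgq ovms urcw purta yvtgv eudm kpcs kdk
Final line 8: urcw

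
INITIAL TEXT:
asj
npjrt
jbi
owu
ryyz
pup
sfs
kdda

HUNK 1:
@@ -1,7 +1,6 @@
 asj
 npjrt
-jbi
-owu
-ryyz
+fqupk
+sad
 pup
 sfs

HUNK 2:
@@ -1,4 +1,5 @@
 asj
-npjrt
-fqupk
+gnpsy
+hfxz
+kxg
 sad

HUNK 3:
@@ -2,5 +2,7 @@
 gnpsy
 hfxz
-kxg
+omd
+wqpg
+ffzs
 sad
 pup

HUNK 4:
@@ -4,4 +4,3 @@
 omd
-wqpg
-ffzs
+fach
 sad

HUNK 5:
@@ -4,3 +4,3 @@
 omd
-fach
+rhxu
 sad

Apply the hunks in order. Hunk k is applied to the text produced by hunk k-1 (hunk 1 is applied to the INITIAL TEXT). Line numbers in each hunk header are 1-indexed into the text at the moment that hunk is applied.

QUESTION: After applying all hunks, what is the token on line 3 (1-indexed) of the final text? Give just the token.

Answer: hfxz

Derivation:
Hunk 1: at line 1 remove [jbi,owu,ryyz] add [fqupk,sad] -> 7 lines: asj npjrt fqupk sad pup sfs kdda
Hunk 2: at line 1 remove [npjrt,fqupk] add [gnpsy,hfxz,kxg] -> 8 lines: asj gnpsy hfxz kxg sad pup sfs kdda
Hunk 3: at line 2 remove [kxg] add [omd,wqpg,ffzs] -> 10 lines: asj gnpsy hfxz omd wqpg ffzs sad pup sfs kdda
Hunk 4: at line 4 remove [wqpg,ffzs] add [fach] -> 9 lines: asj gnpsy hfxz omd fach sad pup sfs kdda
Hunk 5: at line 4 remove [fach] add [rhxu] -> 9 lines: asj gnpsy hfxz omd rhxu sad pup sfs kdda
Final line 3: hfxz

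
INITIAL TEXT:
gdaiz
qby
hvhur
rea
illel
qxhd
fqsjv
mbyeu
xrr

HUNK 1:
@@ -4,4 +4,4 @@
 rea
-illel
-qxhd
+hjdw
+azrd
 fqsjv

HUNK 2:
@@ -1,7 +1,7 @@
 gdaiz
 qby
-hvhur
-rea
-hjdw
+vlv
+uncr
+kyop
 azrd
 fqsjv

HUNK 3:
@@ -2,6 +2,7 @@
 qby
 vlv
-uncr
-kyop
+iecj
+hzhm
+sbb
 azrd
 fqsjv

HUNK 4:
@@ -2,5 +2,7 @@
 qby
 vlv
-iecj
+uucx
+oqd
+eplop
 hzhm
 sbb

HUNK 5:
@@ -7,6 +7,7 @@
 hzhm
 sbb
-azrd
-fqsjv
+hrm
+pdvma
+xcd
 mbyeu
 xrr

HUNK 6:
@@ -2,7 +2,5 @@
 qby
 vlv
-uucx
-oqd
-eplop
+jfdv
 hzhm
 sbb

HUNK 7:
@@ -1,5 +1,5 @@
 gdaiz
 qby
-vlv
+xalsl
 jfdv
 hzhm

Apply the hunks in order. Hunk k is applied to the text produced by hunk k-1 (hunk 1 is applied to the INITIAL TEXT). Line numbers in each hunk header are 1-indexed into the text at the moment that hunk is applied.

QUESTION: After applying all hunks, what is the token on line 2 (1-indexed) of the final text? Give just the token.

Hunk 1: at line 4 remove [illel,qxhd] add [hjdw,azrd] -> 9 lines: gdaiz qby hvhur rea hjdw azrd fqsjv mbyeu xrr
Hunk 2: at line 1 remove [hvhur,rea,hjdw] add [vlv,uncr,kyop] -> 9 lines: gdaiz qby vlv uncr kyop azrd fqsjv mbyeu xrr
Hunk 3: at line 2 remove [uncr,kyop] add [iecj,hzhm,sbb] -> 10 lines: gdaiz qby vlv iecj hzhm sbb azrd fqsjv mbyeu xrr
Hunk 4: at line 2 remove [iecj] add [uucx,oqd,eplop] -> 12 lines: gdaiz qby vlv uucx oqd eplop hzhm sbb azrd fqsjv mbyeu xrr
Hunk 5: at line 7 remove [azrd,fqsjv] add [hrm,pdvma,xcd] -> 13 lines: gdaiz qby vlv uucx oqd eplop hzhm sbb hrm pdvma xcd mbyeu xrr
Hunk 6: at line 2 remove [uucx,oqd,eplop] add [jfdv] -> 11 lines: gdaiz qby vlv jfdv hzhm sbb hrm pdvma xcd mbyeu xrr
Hunk 7: at line 1 remove [vlv] add [xalsl] -> 11 lines: gdaiz qby xalsl jfdv hzhm sbb hrm pdvma xcd mbyeu xrr
Final line 2: qby

Answer: qby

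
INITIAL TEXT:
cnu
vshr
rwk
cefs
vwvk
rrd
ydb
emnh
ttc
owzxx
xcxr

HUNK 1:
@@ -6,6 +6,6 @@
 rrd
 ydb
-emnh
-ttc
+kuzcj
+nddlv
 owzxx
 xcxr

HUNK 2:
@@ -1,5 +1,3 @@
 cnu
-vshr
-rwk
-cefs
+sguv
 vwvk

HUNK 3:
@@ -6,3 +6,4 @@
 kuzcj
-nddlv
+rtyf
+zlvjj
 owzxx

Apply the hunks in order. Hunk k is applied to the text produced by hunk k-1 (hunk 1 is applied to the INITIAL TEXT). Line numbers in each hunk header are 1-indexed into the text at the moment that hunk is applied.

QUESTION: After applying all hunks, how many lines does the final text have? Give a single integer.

Hunk 1: at line 6 remove [emnh,ttc] add [kuzcj,nddlv] -> 11 lines: cnu vshr rwk cefs vwvk rrd ydb kuzcj nddlv owzxx xcxr
Hunk 2: at line 1 remove [vshr,rwk,cefs] add [sguv] -> 9 lines: cnu sguv vwvk rrd ydb kuzcj nddlv owzxx xcxr
Hunk 3: at line 6 remove [nddlv] add [rtyf,zlvjj] -> 10 lines: cnu sguv vwvk rrd ydb kuzcj rtyf zlvjj owzxx xcxr
Final line count: 10

Answer: 10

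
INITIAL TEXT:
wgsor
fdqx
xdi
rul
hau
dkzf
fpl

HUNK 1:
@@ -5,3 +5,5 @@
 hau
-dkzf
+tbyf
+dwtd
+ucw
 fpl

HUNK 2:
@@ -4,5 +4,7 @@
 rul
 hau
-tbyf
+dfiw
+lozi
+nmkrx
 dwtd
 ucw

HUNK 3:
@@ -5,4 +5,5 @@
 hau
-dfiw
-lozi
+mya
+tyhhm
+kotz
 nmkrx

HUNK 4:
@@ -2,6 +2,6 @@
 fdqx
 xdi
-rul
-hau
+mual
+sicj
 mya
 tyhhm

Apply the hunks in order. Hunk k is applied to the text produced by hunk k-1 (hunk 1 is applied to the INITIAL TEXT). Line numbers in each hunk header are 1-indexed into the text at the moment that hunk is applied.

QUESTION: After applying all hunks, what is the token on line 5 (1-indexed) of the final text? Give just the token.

Answer: sicj

Derivation:
Hunk 1: at line 5 remove [dkzf] add [tbyf,dwtd,ucw] -> 9 lines: wgsor fdqx xdi rul hau tbyf dwtd ucw fpl
Hunk 2: at line 4 remove [tbyf] add [dfiw,lozi,nmkrx] -> 11 lines: wgsor fdqx xdi rul hau dfiw lozi nmkrx dwtd ucw fpl
Hunk 3: at line 5 remove [dfiw,lozi] add [mya,tyhhm,kotz] -> 12 lines: wgsor fdqx xdi rul hau mya tyhhm kotz nmkrx dwtd ucw fpl
Hunk 4: at line 2 remove [rul,hau] add [mual,sicj] -> 12 lines: wgsor fdqx xdi mual sicj mya tyhhm kotz nmkrx dwtd ucw fpl
Final line 5: sicj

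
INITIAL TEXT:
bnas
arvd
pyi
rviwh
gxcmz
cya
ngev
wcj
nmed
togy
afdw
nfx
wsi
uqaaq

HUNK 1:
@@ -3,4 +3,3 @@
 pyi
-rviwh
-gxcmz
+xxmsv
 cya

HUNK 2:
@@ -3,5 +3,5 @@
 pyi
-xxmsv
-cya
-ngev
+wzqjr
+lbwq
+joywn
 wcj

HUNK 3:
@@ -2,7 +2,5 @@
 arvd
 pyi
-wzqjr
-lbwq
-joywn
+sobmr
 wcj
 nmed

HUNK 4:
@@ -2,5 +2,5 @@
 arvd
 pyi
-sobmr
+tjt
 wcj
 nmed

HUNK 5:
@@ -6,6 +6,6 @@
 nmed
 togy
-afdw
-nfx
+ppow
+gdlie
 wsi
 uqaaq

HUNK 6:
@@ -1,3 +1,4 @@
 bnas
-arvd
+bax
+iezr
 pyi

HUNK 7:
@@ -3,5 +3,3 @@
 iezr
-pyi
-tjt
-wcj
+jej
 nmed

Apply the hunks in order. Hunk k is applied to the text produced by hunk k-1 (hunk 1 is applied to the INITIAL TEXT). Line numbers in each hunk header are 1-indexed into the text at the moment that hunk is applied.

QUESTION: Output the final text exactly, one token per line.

Answer: bnas
bax
iezr
jej
nmed
togy
ppow
gdlie
wsi
uqaaq

Derivation:
Hunk 1: at line 3 remove [rviwh,gxcmz] add [xxmsv] -> 13 lines: bnas arvd pyi xxmsv cya ngev wcj nmed togy afdw nfx wsi uqaaq
Hunk 2: at line 3 remove [xxmsv,cya,ngev] add [wzqjr,lbwq,joywn] -> 13 lines: bnas arvd pyi wzqjr lbwq joywn wcj nmed togy afdw nfx wsi uqaaq
Hunk 3: at line 2 remove [wzqjr,lbwq,joywn] add [sobmr] -> 11 lines: bnas arvd pyi sobmr wcj nmed togy afdw nfx wsi uqaaq
Hunk 4: at line 2 remove [sobmr] add [tjt] -> 11 lines: bnas arvd pyi tjt wcj nmed togy afdw nfx wsi uqaaq
Hunk 5: at line 6 remove [afdw,nfx] add [ppow,gdlie] -> 11 lines: bnas arvd pyi tjt wcj nmed togy ppow gdlie wsi uqaaq
Hunk 6: at line 1 remove [arvd] add [bax,iezr] -> 12 lines: bnas bax iezr pyi tjt wcj nmed togy ppow gdlie wsi uqaaq
Hunk 7: at line 3 remove [pyi,tjt,wcj] add [jej] -> 10 lines: bnas bax iezr jej nmed togy ppow gdlie wsi uqaaq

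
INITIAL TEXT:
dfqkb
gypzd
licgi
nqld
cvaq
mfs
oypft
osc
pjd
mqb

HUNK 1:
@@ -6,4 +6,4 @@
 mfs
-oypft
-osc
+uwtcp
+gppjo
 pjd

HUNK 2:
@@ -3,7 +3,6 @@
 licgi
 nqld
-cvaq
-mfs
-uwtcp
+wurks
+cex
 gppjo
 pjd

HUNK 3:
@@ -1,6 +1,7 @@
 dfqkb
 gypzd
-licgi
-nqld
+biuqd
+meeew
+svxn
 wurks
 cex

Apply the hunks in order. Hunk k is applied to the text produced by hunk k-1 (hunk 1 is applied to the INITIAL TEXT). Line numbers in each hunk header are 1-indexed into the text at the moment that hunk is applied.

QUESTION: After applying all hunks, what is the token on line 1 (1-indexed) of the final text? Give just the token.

Answer: dfqkb

Derivation:
Hunk 1: at line 6 remove [oypft,osc] add [uwtcp,gppjo] -> 10 lines: dfqkb gypzd licgi nqld cvaq mfs uwtcp gppjo pjd mqb
Hunk 2: at line 3 remove [cvaq,mfs,uwtcp] add [wurks,cex] -> 9 lines: dfqkb gypzd licgi nqld wurks cex gppjo pjd mqb
Hunk 3: at line 1 remove [licgi,nqld] add [biuqd,meeew,svxn] -> 10 lines: dfqkb gypzd biuqd meeew svxn wurks cex gppjo pjd mqb
Final line 1: dfqkb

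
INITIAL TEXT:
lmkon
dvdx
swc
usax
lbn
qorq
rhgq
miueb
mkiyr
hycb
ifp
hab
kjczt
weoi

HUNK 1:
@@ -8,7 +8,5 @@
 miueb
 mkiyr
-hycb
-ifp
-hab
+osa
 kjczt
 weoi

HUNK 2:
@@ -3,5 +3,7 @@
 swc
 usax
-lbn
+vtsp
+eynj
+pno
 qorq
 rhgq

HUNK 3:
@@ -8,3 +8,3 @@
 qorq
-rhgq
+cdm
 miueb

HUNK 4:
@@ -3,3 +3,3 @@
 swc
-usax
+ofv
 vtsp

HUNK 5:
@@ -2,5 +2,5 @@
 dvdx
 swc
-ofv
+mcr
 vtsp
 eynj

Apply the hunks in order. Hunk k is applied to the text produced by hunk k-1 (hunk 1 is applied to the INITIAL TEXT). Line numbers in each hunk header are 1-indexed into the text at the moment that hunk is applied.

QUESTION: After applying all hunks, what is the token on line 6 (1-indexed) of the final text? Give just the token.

Hunk 1: at line 8 remove [hycb,ifp,hab] add [osa] -> 12 lines: lmkon dvdx swc usax lbn qorq rhgq miueb mkiyr osa kjczt weoi
Hunk 2: at line 3 remove [lbn] add [vtsp,eynj,pno] -> 14 lines: lmkon dvdx swc usax vtsp eynj pno qorq rhgq miueb mkiyr osa kjczt weoi
Hunk 3: at line 8 remove [rhgq] add [cdm] -> 14 lines: lmkon dvdx swc usax vtsp eynj pno qorq cdm miueb mkiyr osa kjczt weoi
Hunk 4: at line 3 remove [usax] add [ofv] -> 14 lines: lmkon dvdx swc ofv vtsp eynj pno qorq cdm miueb mkiyr osa kjczt weoi
Hunk 5: at line 2 remove [ofv] add [mcr] -> 14 lines: lmkon dvdx swc mcr vtsp eynj pno qorq cdm miueb mkiyr osa kjczt weoi
Final line 6: eynj

Answer: eynj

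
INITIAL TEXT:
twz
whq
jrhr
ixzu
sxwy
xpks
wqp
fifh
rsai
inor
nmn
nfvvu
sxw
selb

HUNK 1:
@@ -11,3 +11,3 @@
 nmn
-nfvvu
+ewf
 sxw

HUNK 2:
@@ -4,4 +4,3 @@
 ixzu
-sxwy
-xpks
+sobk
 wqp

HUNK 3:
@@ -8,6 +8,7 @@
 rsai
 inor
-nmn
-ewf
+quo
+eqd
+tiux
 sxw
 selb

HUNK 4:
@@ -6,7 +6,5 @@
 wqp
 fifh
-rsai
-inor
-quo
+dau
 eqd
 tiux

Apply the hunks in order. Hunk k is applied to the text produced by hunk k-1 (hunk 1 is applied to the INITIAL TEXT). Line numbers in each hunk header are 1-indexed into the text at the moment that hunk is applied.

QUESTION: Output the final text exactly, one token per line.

Answer: twz
whq
jrhr
ixzu
sobk
wqp
fifh
dau
eqd
tiux
sxw
selb

Derivation:
Hunk 1: at line 11 remove [nfvvu] add [ewf] -> 14 lines: twz whq jrhr ixzu sxwy xpks wqp fifh rsai inor nmn ewf sxw selb
Hunk 2: at line 4 remove [sxwy,xpks] add [sobk] -> 13 lines: twz whq jrhr ixzu sobk wqp fifh rsai inor nmn ewf sxw selb
Hunk 3: at line 8 remove [nmn,ewf] add [quo,eqd,tiux] -> 14 lines: twz whq jrhr ixzu sobk wqp fifh rsai inor quo eqd tiux sxw selb
Hunk 4: at line 6 remove [rsai,inor,quo] add [dau] -> 12 lines: twz whq jrhr ixzu sobk wqp fifh dau eqd tiux sxw selb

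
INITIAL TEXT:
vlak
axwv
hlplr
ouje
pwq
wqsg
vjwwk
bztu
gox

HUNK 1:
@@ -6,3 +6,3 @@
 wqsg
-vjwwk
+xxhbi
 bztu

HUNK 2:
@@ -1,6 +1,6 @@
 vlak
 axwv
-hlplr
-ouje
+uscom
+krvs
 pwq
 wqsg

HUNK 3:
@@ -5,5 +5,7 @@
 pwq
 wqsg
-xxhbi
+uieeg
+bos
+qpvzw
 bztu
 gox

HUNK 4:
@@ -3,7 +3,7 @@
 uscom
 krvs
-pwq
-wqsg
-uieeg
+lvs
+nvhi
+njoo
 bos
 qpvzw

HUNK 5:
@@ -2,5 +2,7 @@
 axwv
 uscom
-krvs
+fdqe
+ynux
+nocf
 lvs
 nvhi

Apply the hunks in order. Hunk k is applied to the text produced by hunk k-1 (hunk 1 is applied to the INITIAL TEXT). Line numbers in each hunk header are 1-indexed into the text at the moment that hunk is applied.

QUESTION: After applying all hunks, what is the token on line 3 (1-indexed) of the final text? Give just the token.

Answer: uscom

Derivation:
Hunk 1: at line 6 remove [vjwwk] add [xxhbi] -> 9 lines: vlak axwv hlplr ouje pwq wqsg xxhbi bztu gox
Hunk 2: at line 1 remove [hlplr,ouje] add [uscom,krvs] -> 9 lines: vlak axwv uscom krvs pwq wqsg xxhbi bztu gox
Hunk 3: at line 5 remove [xxhbi] add [uieeg,bos,qpvzw] -> 11 lines: vlak axwv uscom krvs pwq wqsg uieeg bos qpvzw bztu gox
Hunk 4: at line 3 remove [pwq,wqsg,uieeg] add [lvs,nvhi,njoo] -> 11 lines: vlak axwv uscom krvs lvs nvhi njoo bos qpvzw bztu gox
Hunk 5: at line 2 remove [krvs] add [fdqe,ynux,nocf] -> 13 lines: vlak axwv uscom fdqe ynux nocf lvs nvhi njoo bos qpvzw bztu gox
Final line 3: uscom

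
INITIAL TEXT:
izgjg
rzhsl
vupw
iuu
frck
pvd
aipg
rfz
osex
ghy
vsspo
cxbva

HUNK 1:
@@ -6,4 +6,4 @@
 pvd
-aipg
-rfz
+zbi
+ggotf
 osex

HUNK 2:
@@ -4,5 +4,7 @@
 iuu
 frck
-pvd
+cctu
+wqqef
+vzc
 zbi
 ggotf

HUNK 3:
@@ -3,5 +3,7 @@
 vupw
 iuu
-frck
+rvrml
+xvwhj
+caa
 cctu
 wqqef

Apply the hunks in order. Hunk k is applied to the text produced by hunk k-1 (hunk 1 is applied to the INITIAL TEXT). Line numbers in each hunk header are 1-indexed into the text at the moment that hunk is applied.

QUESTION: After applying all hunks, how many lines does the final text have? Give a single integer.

Answer: 16

Derivation:
Hunk 1: at line 6 remove [aipg,rfz] add [zbi,ggotf] -> 12 lines: izgjg rzhsl vupw iuu frck pvd zbi ggotf osex ghy vsspo cxbva
Hunk 2: at line 4 remove [pvd] add [cctu,wqqef,vzc] -> 14 lines: izgjg rzhsl vupw iuu frck cctu wqqef vzc zbi ggotf osex ghy vsspo cxbva
Hunk 3: at line 3 remove [frck] add [rvrml,xvwhj,caa] -> 16 lines: izgjg rzhsl vupw iuu rvrml xvwhj caa cctu wqqef vzc zbi ggotf osex ghy vsspo cxbva
Final line count: 16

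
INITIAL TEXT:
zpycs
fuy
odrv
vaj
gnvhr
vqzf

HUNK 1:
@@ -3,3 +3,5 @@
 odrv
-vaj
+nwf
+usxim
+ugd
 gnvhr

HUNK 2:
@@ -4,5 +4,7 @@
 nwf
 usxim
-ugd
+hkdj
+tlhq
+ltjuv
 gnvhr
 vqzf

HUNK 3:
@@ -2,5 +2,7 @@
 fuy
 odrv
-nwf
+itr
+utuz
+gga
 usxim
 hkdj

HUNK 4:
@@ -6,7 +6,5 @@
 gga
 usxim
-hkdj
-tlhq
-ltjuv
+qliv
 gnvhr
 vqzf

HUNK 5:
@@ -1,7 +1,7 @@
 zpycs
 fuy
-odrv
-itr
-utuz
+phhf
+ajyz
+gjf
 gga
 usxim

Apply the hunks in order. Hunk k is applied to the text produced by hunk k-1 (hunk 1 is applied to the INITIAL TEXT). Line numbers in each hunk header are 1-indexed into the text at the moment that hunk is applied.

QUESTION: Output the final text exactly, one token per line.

Hunk 1: at line 3 remove [vaj] add [nwf,usxim,ugd] -> 8 lines: zpycs fuy odrv nwf usxim ugd gnvhr vqzf
Hunk 2: at line 4 remove [ugd] add [hkdj,tlhq,ltjuv] -> 10 lines: zpycs fuy odrv nwf usxim hkdj tlhq ltjuv gnvhr vqzf
Hunk 3: at line 2 remove [nwf] add [itr,utuz,gga] -> 12 lines: zpycs fuy odrv itr utuz gga usxim hkdj tlhq ltjuv gnvhr vqzf
Hunk 4: at line 6 remove [hkdj,tlhq,ltjuv] add [qliv] -> 10 lines: zpycs fuy odrv itr utuz gga usxim qliv gnvhr vqzf
Hunk 5: at line 1 remove [odrv,itr,utuz] add [phhf,ajyz,gjf] -> 10 lines: zpycs fuy phhf ajyz gjf gga usxim qliv gnvhr vqzf

Answer: zpycs
fuy
phhf
ajyz
gjf
gga
usxim
qliv
gnvhr
vqzf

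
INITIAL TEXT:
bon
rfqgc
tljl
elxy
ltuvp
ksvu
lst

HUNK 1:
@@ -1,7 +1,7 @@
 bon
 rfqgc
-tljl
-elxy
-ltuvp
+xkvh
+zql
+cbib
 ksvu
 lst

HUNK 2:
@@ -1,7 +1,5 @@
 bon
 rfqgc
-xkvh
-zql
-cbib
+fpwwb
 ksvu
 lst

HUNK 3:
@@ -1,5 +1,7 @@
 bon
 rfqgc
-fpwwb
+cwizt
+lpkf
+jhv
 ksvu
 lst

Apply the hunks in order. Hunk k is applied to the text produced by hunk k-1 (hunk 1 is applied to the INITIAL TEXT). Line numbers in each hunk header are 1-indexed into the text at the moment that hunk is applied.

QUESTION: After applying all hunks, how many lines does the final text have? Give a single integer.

Hunk 1: at line 1 remove [tljl,elxy,ltuvp] add [xkvh,zql,cbib] -> 7 lines: bon rfqgc xkvh zql cbib ksvu lst
Hunk 2: at line 1 remove [xkvh,zql,cbib] add [fpwwb] -> 5 lines: bon rfqgc fpwwb ksvu lst
Hunk 3: at line 1 remove [fpwwb] add [cwizt,lpkf,jhv] -> 7 lines: bon rfqgc cwizt lpkf jhv ksvu lst
Final line count: 7

Answer: 7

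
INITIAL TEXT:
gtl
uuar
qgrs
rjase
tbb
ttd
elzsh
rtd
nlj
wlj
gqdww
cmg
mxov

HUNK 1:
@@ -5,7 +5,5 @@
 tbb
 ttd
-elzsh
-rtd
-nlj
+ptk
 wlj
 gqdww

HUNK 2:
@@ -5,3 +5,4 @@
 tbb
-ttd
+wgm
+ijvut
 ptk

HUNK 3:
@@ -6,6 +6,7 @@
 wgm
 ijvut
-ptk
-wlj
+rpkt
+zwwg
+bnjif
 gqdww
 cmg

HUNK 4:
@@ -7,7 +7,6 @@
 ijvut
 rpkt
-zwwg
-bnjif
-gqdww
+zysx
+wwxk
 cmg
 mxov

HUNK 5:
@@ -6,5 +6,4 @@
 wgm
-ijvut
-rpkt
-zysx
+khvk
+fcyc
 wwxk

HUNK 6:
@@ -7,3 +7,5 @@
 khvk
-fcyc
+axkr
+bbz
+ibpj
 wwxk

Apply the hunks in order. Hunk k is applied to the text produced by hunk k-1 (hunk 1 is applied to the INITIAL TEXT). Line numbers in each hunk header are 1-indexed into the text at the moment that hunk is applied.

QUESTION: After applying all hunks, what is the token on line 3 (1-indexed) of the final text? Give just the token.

Answer: qgrs

Derivation:
Hunk 1: at line 5 remove [elzsh,rtd,nlj] add [ptk] -> 11 lines: gtl uuar qgrs rjase tbb ttd ptk wlj gqdww cmg mxov
Hunk 2: at line 5 remove [ttd] add [wgm,ijvut] -> 12 lines: gtl uuar qgrs rjase tbb wgm ijvut ptk wlj gqdww cmg mxov
Hunk 3: at line 6 remove [ptk,wlj] add [rpkt,zwwg,bnjif] -> 13 lines: gtl uuar qgrs rjase tbb wgm ijvut rpkt zwwg bnjif gqdww cmg mxov
Hunk 4: at line 7 remove [zwwg,bnjif,gqdww] add [zysx,wwxk] -> 12 lines: gtl uuar qgrs rjase tbb wgm ijvut rpkt zysx wwxk cmg mxov
Hunk 5: at line 6 remove [ijvut,rpkt,zysx] add [khvk,fcyc] -> 11 lines: gtl uuar qgrs rjase tbb wgm khvk fcyc wwxk cmg mxov
Hunk 6: at line 7 remove [fcyc] add [axkr,bbz,ibpj] -> 13 lines: gtl uuar qgrs rjase tbb wgm khvk axkr bbz ibpj wwxk cmg mxov
Final line 3: qgrs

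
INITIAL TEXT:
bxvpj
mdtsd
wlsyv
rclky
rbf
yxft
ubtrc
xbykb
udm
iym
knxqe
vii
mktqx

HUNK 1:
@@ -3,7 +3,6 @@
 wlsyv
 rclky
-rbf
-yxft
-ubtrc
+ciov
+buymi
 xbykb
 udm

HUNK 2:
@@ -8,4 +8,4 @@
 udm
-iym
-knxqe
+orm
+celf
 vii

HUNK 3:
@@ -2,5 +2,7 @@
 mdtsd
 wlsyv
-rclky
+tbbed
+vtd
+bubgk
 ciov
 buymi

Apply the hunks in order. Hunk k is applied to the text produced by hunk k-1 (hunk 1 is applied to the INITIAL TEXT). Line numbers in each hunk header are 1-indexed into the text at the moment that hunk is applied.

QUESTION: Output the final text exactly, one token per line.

Hunk 1: at line 3 remove [rbf,yxft,ubtrc] add [ciov,buymi] -> 12 lines: bxvpj mdtsd wlsyv rclky ciov buymi xbykb udm iym knxqe vii mktqx
Hunk 2: at line 8 remove [iym,knxqe] add [orm,celf] -> 12 lines: bxvpj mdtsd wlsyv rclky ciov buymi xbykb udm orm celf vii mktqx
Hunk 3: at line 2 remove [rclky] add [tbbed,vtd,bubgk] -> 14 lines: bxvpj mdtsd wlsyv tbbed vtd bubgk ciov buymi xbykb udm orm celf vii mktqx

Answer: bxvpj
mdtsd
wlsyv
tbbed
vtd
bubgk
ciov
buymi
xbykb
udm
orm
celf
vii
mktqx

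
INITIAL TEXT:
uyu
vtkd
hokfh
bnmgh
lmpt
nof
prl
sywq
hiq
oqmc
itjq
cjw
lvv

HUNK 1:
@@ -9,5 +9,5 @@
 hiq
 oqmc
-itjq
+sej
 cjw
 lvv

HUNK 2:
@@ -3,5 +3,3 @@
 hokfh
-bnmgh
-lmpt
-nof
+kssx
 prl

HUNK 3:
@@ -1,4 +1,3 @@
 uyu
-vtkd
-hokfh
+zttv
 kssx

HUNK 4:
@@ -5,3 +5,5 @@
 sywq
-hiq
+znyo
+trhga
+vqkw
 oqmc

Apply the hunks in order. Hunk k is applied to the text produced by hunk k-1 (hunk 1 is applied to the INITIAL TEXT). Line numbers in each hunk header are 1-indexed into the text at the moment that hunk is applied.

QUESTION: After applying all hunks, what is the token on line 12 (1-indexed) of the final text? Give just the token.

Hunk 1: at line 9 remove [itjq] add [sej] -> 13 lines: uyu vtkd hokfh bnmgh lmpt nof prl sywq hiq oqmc sej cjw lvv
Hunk 2: at line 3 remove [bnmgh,lmpt,nof] add [kssx] -> 11 lines: uyu vtkd hokfh kssx prl sywq hiq oqmc sej cjw lvv
Hunk 3: at line 1 remove [vtkd,hokfh] add [zttv] -> 10 lines: uyu zttv kssx prl sywq hiq oqmc sej cjw lvv
Hunk 4: at line 5 remove [hiq] add [znyo,trhga,vqkw] -> 12 lines: uyu zttv kssx prl sywq znyo trhga vqkw oqmc sej cjw lvv
Final line 12: lvv

Answer: lvv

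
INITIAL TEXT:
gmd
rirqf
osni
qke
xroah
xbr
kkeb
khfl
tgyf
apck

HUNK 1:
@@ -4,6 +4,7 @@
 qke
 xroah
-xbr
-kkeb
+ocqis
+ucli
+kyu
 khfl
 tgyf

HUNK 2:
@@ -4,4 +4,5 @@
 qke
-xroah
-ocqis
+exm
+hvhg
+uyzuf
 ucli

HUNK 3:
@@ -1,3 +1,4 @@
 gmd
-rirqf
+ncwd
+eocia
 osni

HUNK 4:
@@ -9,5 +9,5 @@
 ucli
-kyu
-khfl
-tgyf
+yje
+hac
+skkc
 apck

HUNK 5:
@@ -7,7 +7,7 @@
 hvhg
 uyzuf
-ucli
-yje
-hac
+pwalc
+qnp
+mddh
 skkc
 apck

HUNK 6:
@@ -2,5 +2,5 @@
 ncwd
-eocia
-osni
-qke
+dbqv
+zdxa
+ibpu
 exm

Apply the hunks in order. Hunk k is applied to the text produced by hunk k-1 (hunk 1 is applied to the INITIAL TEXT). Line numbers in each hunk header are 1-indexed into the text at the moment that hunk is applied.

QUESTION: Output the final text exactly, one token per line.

Hunk 1: at line 4 remove [xbr,kkeb] add [ocqis,ucli,kyu] -> 11 lines: gmd rirqf osni qke xroah ocqis ucli kyu khfl tgyf apck
Hunk 2: at line 4 remove [xroah,ocqis] add [exm,hvhg,uyzuf] -> 12 lines: gmd rirqf osni qke exm hvhg uyzuf ucli kyu khfl tgyf apck
Hunk 3: at line 1 remove [rirqf] add [ncwd,eocia] -> 13 lines: gmd ncwd eocia osni qke exm hvhg uyzuf ucli kyu khfl tgyf apck
Hunk 4: at line 9 remove [kyu,khfl,tgyf] add [yje,hac,skkc] -> 13 lines: gmd ncwd eocia osni qke exm hvhg uyzuf ucli yje hac skkc apck
Hunk 5: at line 7 remove [ucli,yje,hac] add [pwalc,qnp,mddh] -> 13 lines: gmd ncwd eocia osni qke exm hvhg uyzuf pwalc qnp mddh skkc apck
Hunk 6: at line 2 remove [eocia,osni,qke] add [dbqv,zdxa,ibpu] -> 13 lines: gmd ncwd dbqv zdxa ibpu exm hvhg uyzuf pwalc qnp mddh skkc apck

Answer: gmd
ncwd
dbqv
zdxa
ibpu
exm
hvhg
uyzuf
pwalc
qnp
mddh
skkc
apck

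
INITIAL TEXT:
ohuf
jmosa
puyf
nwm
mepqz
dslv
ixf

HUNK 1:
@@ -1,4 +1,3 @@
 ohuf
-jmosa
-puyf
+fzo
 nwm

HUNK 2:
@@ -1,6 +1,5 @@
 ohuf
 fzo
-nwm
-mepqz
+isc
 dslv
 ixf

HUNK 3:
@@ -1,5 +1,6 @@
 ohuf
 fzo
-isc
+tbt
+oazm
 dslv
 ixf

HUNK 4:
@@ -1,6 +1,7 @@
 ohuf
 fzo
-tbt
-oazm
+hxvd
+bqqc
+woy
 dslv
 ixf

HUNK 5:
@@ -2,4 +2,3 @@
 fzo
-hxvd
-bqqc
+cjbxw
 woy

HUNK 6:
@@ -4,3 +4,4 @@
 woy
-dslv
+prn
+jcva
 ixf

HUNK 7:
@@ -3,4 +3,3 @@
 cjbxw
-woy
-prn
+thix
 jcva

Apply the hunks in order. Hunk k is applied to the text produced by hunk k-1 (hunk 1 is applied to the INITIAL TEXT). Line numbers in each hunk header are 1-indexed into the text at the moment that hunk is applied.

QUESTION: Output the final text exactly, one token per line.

Hunk 1: at line 1 remove [jmosa,puyf] add [fzo] -> 6 lines: ohuf fzo nwm mepqz dslv ixf
Hunk 2: at line 1 remove [nwm,mepqz] add [isc] -> 5 lines: ohuf fzo isc dslv ixf
Hunk 3: at line 1 remove [isc] add [tbt,oazm] -> 6 lines: ohuf fzo tbt oazm dslv ixf
Hunk 4: at line 1 remove [tbt,oazm] add [hxvd,bqqc,woy] -> 7 lines: ohuf fzo hxvd bqqc woy dslv ixf
Hunk 5: at line 2 remove [hxvd,bqqc] add [cjbxw] -> 6 lines: ohuf fzo cjbxw woy dslv ixf
Hunk 6: at line 4 remove [dslv] add [prn,jcva] -> 7 lines: ohuf fzo cjbxw woy prn jcva ixf
Hunk 7: at line 3 remove [woy,prn] add [thix] -> 6 lines: ohuf fzo cjbxw thix jcva ixf

Answer: ohuf
fzo
cjbxw
thix
jcva
ixf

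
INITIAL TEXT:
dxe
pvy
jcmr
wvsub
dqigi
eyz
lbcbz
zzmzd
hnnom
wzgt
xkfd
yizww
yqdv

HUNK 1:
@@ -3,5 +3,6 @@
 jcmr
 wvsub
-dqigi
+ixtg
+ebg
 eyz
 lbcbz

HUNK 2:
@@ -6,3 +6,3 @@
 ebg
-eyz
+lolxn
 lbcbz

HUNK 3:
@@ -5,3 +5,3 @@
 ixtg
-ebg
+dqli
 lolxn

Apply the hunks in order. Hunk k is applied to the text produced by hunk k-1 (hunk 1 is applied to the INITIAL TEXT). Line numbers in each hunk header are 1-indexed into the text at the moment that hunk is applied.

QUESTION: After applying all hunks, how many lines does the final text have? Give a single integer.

Hunk 1: at line 3 remove [dqigi] add [ixtg,ebg] -> 14 lines: dxe pvy jcmr wvsub ixtg ebg eyz lbcbz zzmzd hnnom wzgt xkfd yizww yqdv
Hunk 2: at line 6 remove [eyz] add [lolxn] -> 14 lines: dxe pvy jcmr wvsub ixtg ebg lolxn lbcbz zzmzd hnnom wzgt xkfd yizww yqdv
Hunk 3: at line 5 remove [ebg] add [dqli] -> 14 lines: dxe pvy jcmr wvsub ixtg dqli lolxn lbcbz zzmzd hnnom wzgt xkfd yizww yqdv
Final line count: 14

Answer: 14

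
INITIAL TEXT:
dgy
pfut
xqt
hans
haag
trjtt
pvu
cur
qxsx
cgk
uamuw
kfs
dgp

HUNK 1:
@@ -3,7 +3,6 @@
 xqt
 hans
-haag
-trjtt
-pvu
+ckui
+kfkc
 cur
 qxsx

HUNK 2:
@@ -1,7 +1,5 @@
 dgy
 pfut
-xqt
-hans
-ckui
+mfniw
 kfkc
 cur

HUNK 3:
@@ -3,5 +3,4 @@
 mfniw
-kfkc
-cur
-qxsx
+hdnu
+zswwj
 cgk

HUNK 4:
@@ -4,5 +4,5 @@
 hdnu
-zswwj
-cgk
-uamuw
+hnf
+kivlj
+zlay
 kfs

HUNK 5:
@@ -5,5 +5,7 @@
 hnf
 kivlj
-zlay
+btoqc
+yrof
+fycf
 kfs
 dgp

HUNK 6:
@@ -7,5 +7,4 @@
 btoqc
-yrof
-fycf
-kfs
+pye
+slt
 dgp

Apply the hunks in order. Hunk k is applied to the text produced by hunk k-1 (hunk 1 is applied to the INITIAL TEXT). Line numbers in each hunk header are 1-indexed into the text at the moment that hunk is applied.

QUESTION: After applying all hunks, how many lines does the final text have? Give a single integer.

Hunk 1: at line 3 remove [haag,trjtt,pvu] add [ckui,kfkc] -> 12 lines: dgy pfut xqt hans ckui kfkc cur qxsx cgk uamuw kfs dgp
Hunk 2: at line 1 remove [xqt,hans,ckui] add [mfniw] -> 10 lines: dgy pfut mfniw kfkc cur qxsx cgk uamuw kfs dgp
Hunk 3: at line 3 remove [kfkc,cur,qxsx] add [hdnu,zswwj] -> 9 lines: dgy pfut mfniw hdnu zswwj cgk uamuw kfs dgp
Hunk 4: at line 4 remove [zswwj,cgk,uamuw] add [hnf,kivlj,zlay] -> 9 lines: dgy pfut mfniw hdnu hnf kivlj zlay kfs dgp
Hunk 5: at line 5 remove [zlay] add [btoqc,yrof,fycf] -> 11 lines: dgy pfut mfniw hdnu hnf kivlj btoqc yrof fycf kfs dgp
Hunk 6: at line 7 remove [yrof,fycf,kfs] add [pye,slt] -> 10 lines: dgy pfut mfniw hdnu hnf kivlj btoqc pye slt dgp
Final line count: 10

Answer: 10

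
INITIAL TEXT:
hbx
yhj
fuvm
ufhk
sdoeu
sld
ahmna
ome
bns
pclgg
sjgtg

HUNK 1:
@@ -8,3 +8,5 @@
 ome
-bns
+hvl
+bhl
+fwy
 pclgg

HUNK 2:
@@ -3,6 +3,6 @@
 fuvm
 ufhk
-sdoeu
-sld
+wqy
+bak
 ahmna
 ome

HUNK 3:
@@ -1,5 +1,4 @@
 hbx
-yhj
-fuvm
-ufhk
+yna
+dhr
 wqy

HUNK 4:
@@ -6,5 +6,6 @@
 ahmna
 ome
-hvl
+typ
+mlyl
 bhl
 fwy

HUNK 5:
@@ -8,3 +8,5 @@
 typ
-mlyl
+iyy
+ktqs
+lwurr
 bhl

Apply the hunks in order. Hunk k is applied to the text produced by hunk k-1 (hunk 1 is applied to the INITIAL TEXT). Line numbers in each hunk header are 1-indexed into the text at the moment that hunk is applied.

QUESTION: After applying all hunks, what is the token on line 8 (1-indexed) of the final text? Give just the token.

Hunk 1: at line 8 remove [bns] add [hvl,bhl,fwy] -> 13 lines: hbx yhj fuvm ufhk sdoeu sld ahmna ome hvl bhl fwy pclgg sjgtg
Hunk 2: at line 3 remove [sdoeu,sld] add [wqy,bak] -> 13 lines: hbx yhj fuvm ufhk wqy bak ahmna ome hvl bhl fwy pclgg sjgtg
Hunk 3: at line 1 remove [yhj,fuvm,ufhk] add [yna,dhr] -> 12 lines: hbx yna dhr wqy bak ahmna ome hvl bhl fwy pclgg sjgtg
Hunk 4: at line 6 remove [hvl] add [typ,mlyl] -> 13 lines: hbx yna dhr wqy bak ahmna ome typ mlyl bhl fwy pclgg sjgtg
Hunk 5: at line 8 remove [mlyl] add [iyy,ktqs,lwurr] -> 15 lines: hbx yna dhr wqy bak ahmna ome typ iyy ktqs lwurr bhl fwy pclgg sjgtg
Final line 8: typ

Answer: typ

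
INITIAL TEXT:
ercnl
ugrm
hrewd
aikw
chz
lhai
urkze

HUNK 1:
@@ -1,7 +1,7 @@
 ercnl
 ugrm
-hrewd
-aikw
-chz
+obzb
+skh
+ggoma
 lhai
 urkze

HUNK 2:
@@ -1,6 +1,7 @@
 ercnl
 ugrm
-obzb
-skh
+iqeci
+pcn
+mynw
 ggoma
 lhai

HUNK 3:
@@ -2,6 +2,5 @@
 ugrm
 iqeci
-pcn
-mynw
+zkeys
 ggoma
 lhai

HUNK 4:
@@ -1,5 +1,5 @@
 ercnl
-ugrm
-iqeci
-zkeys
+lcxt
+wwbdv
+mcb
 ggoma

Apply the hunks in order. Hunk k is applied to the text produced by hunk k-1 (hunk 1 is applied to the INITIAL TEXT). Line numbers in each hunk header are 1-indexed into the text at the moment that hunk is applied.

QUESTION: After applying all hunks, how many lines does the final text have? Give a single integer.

Hunk 1: at line 1 remove [hrewd,aikw,chz] add [obzb,skh,ggoma] -> 7 lines: ercnl ugrm obzb skh ggoma lhai urkze
Hunk 2: at line 1 remove [obzb,skh] add [iqeci,pcn,mynw] -> 8 lines: ercnl ugrm iqeci pcn mynw ggoma lhai urkze
Hunk 3: at line 2 remove [pcn,mynw] add [zkeys] -> 7 lines: ercnl ugrm iqeci zkeys ggoma lhai urkze
Hunk 4: at line 1 remove [ugrm,iqeci,zkeys] add [lcxt,wwbdv,mcb] -> 7 lines: ercnl lcxt wwbdv mcb ggoma lhai urkze
Final line count: 7

Answer: 7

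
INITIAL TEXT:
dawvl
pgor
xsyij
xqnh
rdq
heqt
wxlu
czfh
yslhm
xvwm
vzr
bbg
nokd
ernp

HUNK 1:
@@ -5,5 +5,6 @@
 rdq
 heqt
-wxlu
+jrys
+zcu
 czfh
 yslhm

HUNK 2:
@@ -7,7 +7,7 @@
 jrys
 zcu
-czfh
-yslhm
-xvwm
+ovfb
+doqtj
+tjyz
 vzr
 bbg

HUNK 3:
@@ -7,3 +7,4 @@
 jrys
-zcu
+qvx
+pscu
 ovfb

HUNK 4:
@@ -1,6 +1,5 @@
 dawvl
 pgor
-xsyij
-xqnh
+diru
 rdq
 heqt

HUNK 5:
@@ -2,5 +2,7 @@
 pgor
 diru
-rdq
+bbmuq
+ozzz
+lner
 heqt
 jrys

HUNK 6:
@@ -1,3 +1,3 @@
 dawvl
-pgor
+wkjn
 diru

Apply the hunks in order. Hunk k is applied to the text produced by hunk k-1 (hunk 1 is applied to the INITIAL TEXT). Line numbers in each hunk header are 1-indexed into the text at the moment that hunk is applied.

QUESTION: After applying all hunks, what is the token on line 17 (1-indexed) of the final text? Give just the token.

Hunk 1: at line 5 remove [wxlu] add [jrys,zcu] -> 15 lines: dawvl pgor xsyij xqnh rdq heqt jrys zcu czfh yslhm xvwm vzr bbg nokd ernp
Hunk 2: at line 7 remove [czfh,yslhm,xvwm] add [ovfb,doqtj,tjyz] -> 15 lines: dawvl pgor xsyij xqnh rdq heqt jrys zcu ovfb doqtj tjyz vzr bbg nokd ernp
Hunk 3: at line 7 remove [zcu] add [qvx,pscu] -> 16 lines: dawvl pgor xsyij xqnh rdq heqt jrys qvx pscu ovfb doqtj tjyz vzr bbg nokd ernp
Hunk 4: at line 1 remove [xsyij,xqnh] add [diru] -> 15 lines: dawvl pgor diru rdq heqt jrys qvx pscu ovfb doqtj tjyz vzr bbg nokd ernp
Hunk 5: at line 2 remove [rdq] add [bbmuq,ozzz,lner] -> 17 lines: dawvl pgor diru bbmuq ozzz lner heqt jrys qvx pscu ovfb doqtj tjyz vzr bbg nokd ernp
Hunk 6: at line 1 remove [pgor] add [wkjn] -> 17 lines: dawvl wkjn diru bbmuq ozzz lner heqt jrys qvx pscu ovfb doqtj tjyz vzr bbg nokd ernp
Final line 17: ernp

Answer: ernp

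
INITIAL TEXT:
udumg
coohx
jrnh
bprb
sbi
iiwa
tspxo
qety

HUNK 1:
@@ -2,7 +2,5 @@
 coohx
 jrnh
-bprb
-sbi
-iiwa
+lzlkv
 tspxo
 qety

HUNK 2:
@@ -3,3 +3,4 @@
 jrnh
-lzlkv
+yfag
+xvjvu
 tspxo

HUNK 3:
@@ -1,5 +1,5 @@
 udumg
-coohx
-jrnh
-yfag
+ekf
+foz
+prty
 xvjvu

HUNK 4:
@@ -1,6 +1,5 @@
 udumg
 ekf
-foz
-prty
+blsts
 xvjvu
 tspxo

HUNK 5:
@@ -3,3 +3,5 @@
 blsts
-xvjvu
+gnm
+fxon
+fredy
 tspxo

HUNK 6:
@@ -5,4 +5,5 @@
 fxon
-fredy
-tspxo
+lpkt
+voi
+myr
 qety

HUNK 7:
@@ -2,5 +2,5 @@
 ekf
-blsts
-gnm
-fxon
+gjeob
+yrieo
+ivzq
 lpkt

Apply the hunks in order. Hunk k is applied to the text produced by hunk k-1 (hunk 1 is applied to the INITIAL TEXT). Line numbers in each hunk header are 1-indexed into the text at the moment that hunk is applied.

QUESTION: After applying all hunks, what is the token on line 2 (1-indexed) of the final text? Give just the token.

Answer: ekf

Derivation:
Hunk 1: at line 2 remove [bprb,sbi,iiwa] add [lzlkv] -> 6 lines: udumg coohx jrnh lzlkv tspxo qety
Hunk 2: at line 3 remove [lzlkv] add [yfag,xvjvu] -> 7 lines: udumg coohx jrnh yfag xvjvu tspxo qety
Hunk 3: at line 1 remove [coohx,jrnh,yfag] add [ekf,foz,prty] -> 7 lines: udumg ekf foz prty xvjvu tspxo qety
Hunk 4: at line 1 remove [foz,prty] add [blsts] -> 6 lines: udumg ekf blsts xvjvu tspxo qety
Hunk 5: at line 3 remove [xvjvu] add [gnm,fxon,fredy] -> 8 lines: udumg ekf blsts gnm fxon fredy tspxo qety
Hunk 6: at line 5 remove [fredy,tspxo] add [lpkt,voi,myr] -> 9 lines: udumg ekf blsts gnm fxon lpkt voi myr qety
Hunk 7: at line 2 remove [blsts,gnm,fxon] add [gjeob,yrieo,ivzq] -> 9 lines: udumg ekf gjeob yrieo ivzq lpkt voi myr qety
Final line 2: ekf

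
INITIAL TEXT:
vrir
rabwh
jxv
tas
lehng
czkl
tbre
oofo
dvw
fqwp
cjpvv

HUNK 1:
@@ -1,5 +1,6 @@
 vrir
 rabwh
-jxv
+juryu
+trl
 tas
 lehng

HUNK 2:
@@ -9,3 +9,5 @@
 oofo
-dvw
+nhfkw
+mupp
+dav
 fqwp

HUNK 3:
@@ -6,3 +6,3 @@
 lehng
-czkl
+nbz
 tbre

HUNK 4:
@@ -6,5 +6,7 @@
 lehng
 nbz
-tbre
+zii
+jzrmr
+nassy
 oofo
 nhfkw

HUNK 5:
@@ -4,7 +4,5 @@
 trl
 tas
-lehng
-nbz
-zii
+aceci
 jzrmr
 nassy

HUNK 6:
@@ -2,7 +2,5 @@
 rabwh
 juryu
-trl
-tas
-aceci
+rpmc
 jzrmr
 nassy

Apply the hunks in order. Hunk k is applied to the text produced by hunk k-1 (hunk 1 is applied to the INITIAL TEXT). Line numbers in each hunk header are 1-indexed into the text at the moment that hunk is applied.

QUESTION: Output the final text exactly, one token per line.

Hunk 1: at line 1 remove [jxv] add [juryu,trl] -> 12 lines: vrir rabwh juryu trl tas lehng czkl tbre oofo dvw fqwp cjpvv
Hunk 2: at line 9 remove [dvw] add [nhfkw,mupp,dav] -> 14 lines: vrir rabwh juryu trl tas lehng czkl tbre oofo nhfkw mupp dav fqwp cjpvv
Hunk 3: at line 6 remove [czkl] add [nbz] -> 14 lines: vrir rabwh juryu trl tas lehng nbz tbre oofo nhfkw mupp dav fqwp cjpvv
Hunk 4: at line 6 remove [tbre] add [zii,jzrmr,nassy] -> 16 lines: vrir rabwh juryu trl tas lehng nbz zii jzrmr nassy oofo nhfkw mupp dav fqwp cjpvv
Hunk 5: at line 4 remove [lehng,nbz,zii] add [aceci] -> 14 lines: vrir rabwh juryu trl tas aceci jzrmr nassy oofo nhfkw mupp dav fqwp cjpvv
Hunk 6: at line 2 remove [trl,tas,aceci] add [rpmc] -> 12 lines: vrir rabwh juryu rpmc jzrmr nassy oofo nhfkw mupp dav fqwp cjpvv

Answer: vrir
rabwh
juryu
rpmc
jzrmr
nassy
oofo
nhfkw
mupp
dav
fqwp
cjpvv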